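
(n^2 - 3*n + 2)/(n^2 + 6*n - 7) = (n - 2)/(n + 7)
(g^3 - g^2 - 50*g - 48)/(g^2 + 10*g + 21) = (g^3 - g^2 - 50*g - 48)/(g^2 + 10*g + 21)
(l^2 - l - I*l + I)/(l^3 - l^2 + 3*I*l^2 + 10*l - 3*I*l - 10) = (l - I)/(l^2 + 3*I*l + 10)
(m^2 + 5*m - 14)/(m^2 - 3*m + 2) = (m + 7)/(m - 1)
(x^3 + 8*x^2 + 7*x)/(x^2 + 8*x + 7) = x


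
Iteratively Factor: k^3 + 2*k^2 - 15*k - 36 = (k + 3)*(k^2 - k - 12) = (k + 3)^2*(k - 4)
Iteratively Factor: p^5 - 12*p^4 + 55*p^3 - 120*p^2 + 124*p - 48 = (p - 2)*(p^4 - 10*p^3 + 35*p^2 - 50*p + 24) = (p - 2)*(p - 1)*(p^3 - 9*p^2 + 26*p - 24) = (p - 2)^2*(p - 1)*(p^2 - 7*p + 12) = (p - 3)*(p - 2)^2*(p - 1)*(p - 4)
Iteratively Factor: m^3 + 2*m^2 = (m)*(m^2 + 2*m) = m*(m + 2)*(m)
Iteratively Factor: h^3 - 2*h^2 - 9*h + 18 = (h - 2)*(h^2 - 9) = (h - 2)*(h + 3)*(h - 3)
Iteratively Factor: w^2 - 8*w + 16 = (w - 4)*(w - 4)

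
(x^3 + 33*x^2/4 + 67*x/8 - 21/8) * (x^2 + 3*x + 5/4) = x^5 + 45*x^4/4 + 275*x^3/8 + 525*x^2/16 + 83*x/32 - 105/32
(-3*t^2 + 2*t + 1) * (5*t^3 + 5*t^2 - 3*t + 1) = -15*t^5 - 5*t^4 + 24*t^3 - 4*t^2 - t + 1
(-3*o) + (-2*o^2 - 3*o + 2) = -2*o^2 - 6*o + 2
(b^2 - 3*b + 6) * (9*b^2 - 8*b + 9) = 9*b^4 - 35*b^3 + 87*b^2 - 75*b + 54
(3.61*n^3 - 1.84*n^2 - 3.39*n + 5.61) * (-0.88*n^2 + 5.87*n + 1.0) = -3.1768*n^5 + 22.8099*n^4 - 4.2076*n^3 - 26.6761*n^2 + 29.5407*n + 5.61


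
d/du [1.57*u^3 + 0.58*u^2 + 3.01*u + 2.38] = 4.71*u^2 + 1.16*u + 3.01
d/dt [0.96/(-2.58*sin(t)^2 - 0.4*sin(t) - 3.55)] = (4.9536*sin(t) + 0.384)*cos(t)/(2.58*sin(t)^2 + 0.4*sin(t) + 3.55)^2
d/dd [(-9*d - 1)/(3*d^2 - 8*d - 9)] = (27*d^2 + 6*d + 73)/(9*d^4 - 48*d^3 + 10*d^2 + 144*d + 81)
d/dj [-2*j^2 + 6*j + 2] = 6 - 4*j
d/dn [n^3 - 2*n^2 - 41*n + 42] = 3*n^2 - 4*n - 41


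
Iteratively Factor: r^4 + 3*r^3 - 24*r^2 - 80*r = (r)*(r^3 + 3*r^2 - 24*r - 80) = r*(r + 4)*(r^2 - r - 20) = r*(r + 4)^2*(r - 5)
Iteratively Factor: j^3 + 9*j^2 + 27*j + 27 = (j + 3)*(j^2 + 6*j + 9) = (j + 3)^2*(j + 3)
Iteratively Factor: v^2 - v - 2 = (v - 2)*(v + 1)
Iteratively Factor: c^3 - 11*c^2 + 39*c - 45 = (c - 3)*(c^2 - 8*c + 15) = (c - 3)^2*(c - 5)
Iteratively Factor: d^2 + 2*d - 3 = (d - 1)*(d + 3)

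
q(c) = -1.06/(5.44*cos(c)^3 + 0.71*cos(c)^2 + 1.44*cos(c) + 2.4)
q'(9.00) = -1.01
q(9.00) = 0.43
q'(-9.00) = 1.01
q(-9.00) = 0.43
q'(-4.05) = -21.03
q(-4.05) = -2.05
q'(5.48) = 0.25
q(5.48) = -0.19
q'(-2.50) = 5.70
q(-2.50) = 0.97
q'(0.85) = -0.28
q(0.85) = -0.20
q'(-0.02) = 0.00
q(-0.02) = -0.11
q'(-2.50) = 5.70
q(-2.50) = 0.97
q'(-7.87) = 0.27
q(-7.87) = -0.45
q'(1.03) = -0.36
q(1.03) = -0.26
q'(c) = -1.06*(16.32*sin(c)*cos(c)^2 + 1.42*sin(c)*cos(c) + 1.44*sin(c))/(5.44*cos(c)^3 + 0.71*cos(c)^2 + 1.44*cos(c) + 2.4)^2 = (17.2992*sin(c)^2 - 1.5052*cos(c) - 18.8256)*sin(c)/(5.44*cos(c)^3 + 0.71*cos(c)^2 + 1.44*cos(c) + 2.4)^2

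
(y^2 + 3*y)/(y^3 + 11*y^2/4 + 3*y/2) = 4*(y + 3)/(4*y^2 + 11*y + 6)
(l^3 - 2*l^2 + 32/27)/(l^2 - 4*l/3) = l - 2/3 - 8/(9*l)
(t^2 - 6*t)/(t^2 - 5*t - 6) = t/(t + 1)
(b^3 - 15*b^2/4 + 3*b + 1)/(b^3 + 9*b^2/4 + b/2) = (b^2 - 4*b + 4)/(b*(b + 2))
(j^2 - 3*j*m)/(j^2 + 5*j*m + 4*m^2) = j*(j - 3*m)/(j^2 + 5*j*m + 4*m^2)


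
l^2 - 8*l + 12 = (l - 6)*(l - 2)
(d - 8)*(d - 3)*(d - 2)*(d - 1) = d^4 - 14*d^3 + 59*d^2 - 94*d + 48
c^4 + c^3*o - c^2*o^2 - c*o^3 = c*(c - o)*(c + o)^2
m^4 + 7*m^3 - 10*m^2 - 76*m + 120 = (m - 2)^2*(m + 5)*(m + 6)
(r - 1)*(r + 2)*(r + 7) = r^3 + 8*r^2 + 5*r - 14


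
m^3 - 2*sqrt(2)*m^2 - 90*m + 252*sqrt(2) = (m - 6*sqrt(2))*(m - 3*sqrt(2))*(m + 7*sqrt(2))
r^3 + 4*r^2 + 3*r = r*(r + 1)*(r + 3)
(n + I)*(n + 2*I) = n^2 + 3*I*n - 2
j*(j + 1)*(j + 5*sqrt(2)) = j^3 + j^2 + 5*sqrt(2)*j^2 + 5*sqrt(2)*j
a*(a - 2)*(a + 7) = a^3 + 5*a^2 - 14*a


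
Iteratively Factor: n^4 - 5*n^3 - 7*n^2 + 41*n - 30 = (n - 1)*(n^3 - 4*n^2 - 11*n + 30) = (n - 2)*(n - 1)*(n^2 - 2*n - 15) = (n - 5)*(n - 2)*(n - 1)*(n + 3)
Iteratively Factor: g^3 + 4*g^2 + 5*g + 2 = (g + 1)*(g^2 + 3*g + 2) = (g + 1)*(g + 2)*(g + 1)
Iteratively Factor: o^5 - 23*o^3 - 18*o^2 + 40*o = (o - 5)*(o^4 + 5*o^3 + 2*o^2 - 8*o) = o*(o - 5)*(o^3 + 5*o^2 + 2*o - 8) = o*(o - 5)*(o - 1)*(o^2 + 6*o + 8) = o*(o - 5)*(o - 1)*(o + 4)*(o + 2)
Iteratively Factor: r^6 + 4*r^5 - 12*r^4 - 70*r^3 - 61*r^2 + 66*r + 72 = (r + 3)*(r^5 + r^4 - 15*r^3 - 25*r^2 + 14*r + 24) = (r - 1)*(r + 3)*(r^4 + 2*r^3 - 13*r^2 - 38*r - 24) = (r - 1)*(r + 1)*(r + 3)*(r^3 + r^2 - 14*r - 24) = (r - 1)*(r + 1)*(r + 2)*(r + 3)*(r^2 - r - 12) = (r - 1)*(r + 1)*(r + 2)*(r + 3)^2*(r - 4)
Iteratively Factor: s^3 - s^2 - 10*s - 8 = (s + 2)*(s^2 - 3*s - 4) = (s - 4)*(s + 2)*(s + 1)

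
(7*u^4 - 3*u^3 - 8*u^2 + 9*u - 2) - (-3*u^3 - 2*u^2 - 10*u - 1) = 7*u^4 - 6*u^2 + 19*u - 1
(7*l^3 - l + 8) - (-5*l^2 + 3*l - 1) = 7*l^3 + 5*l^2 - 4*l + 9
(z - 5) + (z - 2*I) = 2*z - 5 - 2*I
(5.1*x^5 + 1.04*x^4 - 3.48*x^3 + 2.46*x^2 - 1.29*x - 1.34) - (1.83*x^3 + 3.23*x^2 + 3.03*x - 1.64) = 5.1*x^5 + 1.04*x^4 - 5.31*x^3 - 0.77*x^2 - 4.32*x + 0.3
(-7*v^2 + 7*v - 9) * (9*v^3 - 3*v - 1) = -63*v^5 + 63*v^4 - 60*v^3 - 14*v^2 + 20*v + 9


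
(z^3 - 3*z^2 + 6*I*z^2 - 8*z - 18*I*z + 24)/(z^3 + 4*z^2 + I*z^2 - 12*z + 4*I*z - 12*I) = (z^3 + z^2*(-3 + 6*I) + z*(-8 - 18*I) + 24)/(z^3 + z^2*(4 + I) + z*(-12 + 4*I) - 12*I)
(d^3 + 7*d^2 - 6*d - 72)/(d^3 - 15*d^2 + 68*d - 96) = (d^2 + 10*d + 24)/(d^2 - 12*d + 32)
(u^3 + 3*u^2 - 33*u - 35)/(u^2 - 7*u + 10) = (u^2 + 8*u + 7)/(u - 2)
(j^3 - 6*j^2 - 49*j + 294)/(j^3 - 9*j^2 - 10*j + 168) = (j + 7)/(j + 4)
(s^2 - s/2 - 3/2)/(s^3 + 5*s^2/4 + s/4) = 2*(2*s - 3)/(s*(4*s + 1))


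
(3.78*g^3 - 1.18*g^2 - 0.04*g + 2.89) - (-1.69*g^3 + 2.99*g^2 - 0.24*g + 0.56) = 5.47*g^3 - 4.17*g^2 + 0.2*g + 2.33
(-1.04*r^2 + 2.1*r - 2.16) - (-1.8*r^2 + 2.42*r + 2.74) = 0.76*r^2 - 0.32*r - 4.9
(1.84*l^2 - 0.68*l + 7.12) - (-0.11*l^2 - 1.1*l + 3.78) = 1.95*l^2 + 0.42*l + 3.34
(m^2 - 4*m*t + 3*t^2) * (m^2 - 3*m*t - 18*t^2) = m^4 - 7*m^3*t - 3*m^2*t^2 + 63*m*t^3 - 54*t^4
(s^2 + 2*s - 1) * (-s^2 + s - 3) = -s^4 - s^3 - 7*s + 3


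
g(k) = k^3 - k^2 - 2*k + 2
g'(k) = 3*k^2 - 2*k - 2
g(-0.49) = 2.62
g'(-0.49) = -0.30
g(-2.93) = -25.88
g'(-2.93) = 29.61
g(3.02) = 14.38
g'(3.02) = 19.32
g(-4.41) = -94.39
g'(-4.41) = 65.16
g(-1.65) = -1.91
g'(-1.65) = 9.47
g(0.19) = 1.59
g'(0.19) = -2.27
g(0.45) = 0.99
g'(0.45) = -2.29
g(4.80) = 79.95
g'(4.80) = 57.52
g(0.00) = 2.00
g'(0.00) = -2.00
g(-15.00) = -3568.00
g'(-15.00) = 703.00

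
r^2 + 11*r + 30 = (r + 5)*(r + 6)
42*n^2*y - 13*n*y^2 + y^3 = y*(-7*n + y)*(-6*n + y)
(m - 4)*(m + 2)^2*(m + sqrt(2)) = m^4 + sqrt(2)*m^3 - 12*m^2 - 12*sqrt(2)*m - 16*m - 16*sqrt(2)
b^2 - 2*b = b*(b - 2)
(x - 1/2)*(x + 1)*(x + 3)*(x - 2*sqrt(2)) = x^4 - 2*sqrt(2)*x^3 + 7*x^3/2 - 7*sqrt(2)*x^2 + x^2 - 2*sqrt(2)*x - 3*x/2 + 3*sqrt(2)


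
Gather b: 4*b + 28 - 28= 4*b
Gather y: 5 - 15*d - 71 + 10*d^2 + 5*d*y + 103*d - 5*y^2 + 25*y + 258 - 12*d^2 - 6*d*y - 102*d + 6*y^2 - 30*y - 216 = -2*d^2 - 14*d + y^2 + y*(-d - 5) - 24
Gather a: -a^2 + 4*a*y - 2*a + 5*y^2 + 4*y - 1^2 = -a^2 + a*(4*y - 2) + 5*y^2 + 4*y - 1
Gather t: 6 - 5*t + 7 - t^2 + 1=-t^2 - 5*t + 14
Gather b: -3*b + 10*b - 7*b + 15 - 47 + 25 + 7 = 0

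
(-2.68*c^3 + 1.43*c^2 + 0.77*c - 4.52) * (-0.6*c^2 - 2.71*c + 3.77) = 1.608*c^5 + 6.4048*c^4 - 14.4409*c^3 + 6.0164*c^2 + 15.1521*c - 17.0404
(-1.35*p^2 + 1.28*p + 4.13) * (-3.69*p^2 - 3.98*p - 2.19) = 4.9815*p^4 + 0.6498*p^3 - 17.3776*p^2 - 19.2406*p - 9.0447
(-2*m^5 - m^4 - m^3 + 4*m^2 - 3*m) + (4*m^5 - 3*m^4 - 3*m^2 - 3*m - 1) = 2*m^5 - 4*m^4 - m^3 + m^2 - 6*m - 1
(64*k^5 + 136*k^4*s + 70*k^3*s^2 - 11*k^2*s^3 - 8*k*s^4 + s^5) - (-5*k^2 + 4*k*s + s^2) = 64*k^5 + 136*k^4*s + 70*k^3*s^2 - 11*k^2*s^3 + 5*k^2 - 8*k*s^4 - 4*k*s + s^5 - s^2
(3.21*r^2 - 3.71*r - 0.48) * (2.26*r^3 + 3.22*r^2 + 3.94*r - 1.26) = 7.2546*r^5 + 1.9516*r^4 - 0.383600000000001*r^3 - 20.2076*r^2 + 2.7834*r + 0.6048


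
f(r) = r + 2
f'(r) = 1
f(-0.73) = 1.27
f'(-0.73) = 1.00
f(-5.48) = -3.48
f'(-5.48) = 1.00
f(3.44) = 5.44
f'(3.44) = 1.00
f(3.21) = 5.21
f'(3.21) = 1.00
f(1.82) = 3.82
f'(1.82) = 1.00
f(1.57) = 3.57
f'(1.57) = 1.00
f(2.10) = 4.10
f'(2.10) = 1.00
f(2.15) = 4.15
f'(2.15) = 1.00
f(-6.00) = -4.00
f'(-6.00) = 1.00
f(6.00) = 8.00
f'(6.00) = 1.00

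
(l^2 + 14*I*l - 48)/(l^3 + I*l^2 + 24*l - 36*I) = (l + 8*I)/(l^2 - 5*I*l - 6)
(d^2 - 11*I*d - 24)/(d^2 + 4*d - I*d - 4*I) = (d^2 - 11*I*d - 24)/(d^2 + d*(4 - I) - 4*I)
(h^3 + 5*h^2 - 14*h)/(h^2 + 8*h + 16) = h*(h^2 + 5*h - 14)/(h^2 + 8*h + 16)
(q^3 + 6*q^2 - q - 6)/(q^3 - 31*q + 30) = (q + 1)/(q - 5)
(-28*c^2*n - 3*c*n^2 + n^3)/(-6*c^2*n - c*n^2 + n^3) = (28*c^2 + 3*c*n - n^2)/(6*c^2 + c*n - n^2)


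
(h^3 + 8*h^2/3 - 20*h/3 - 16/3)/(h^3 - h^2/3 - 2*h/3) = (h^2 + 2*h - 8)/(h*(h - 1))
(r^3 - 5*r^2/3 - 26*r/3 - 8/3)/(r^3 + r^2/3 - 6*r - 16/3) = (3*r^2 - 11*r - 4)/(3*r^2 - 5*r - 8)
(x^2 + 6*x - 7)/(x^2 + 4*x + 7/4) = 4*(x^2 + 6*x - 7)/(4*x^2 + 16*x + 7)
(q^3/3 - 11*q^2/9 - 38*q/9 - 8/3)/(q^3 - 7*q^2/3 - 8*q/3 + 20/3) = (3*q^3 - 11*q^2 - 38*q - 24)/(3*(3*q^3 - 7*q^2 - 8*q + 20))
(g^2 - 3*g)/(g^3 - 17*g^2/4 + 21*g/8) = 8*(g - 3)/(8*g^2 - 34*g + 21)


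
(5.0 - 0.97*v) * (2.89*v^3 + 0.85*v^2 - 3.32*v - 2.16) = -2.8033*v^4 + 13.6255*v^3 + 7.4704*v^2 - 14.5048*v - 10.8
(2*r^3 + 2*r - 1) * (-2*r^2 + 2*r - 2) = -4*r^5 + 4*r^4 - 8*r^3 + 6*r^2 - 6*r + 2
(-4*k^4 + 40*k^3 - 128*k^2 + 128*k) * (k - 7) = -4*k^5 + 68*k^4 - 408*k^3 + 1024*k^2 - 896*k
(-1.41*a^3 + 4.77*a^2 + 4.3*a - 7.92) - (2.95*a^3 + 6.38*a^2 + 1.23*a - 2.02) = -4.36*a^3 - 1.61*a^2 + 3.07*a - 5.9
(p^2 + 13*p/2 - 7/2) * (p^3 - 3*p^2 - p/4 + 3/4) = p^5 + 7*p^4/2 - 93*p^3/4 + 77*p^2/8 + 23*p/4 - 21/8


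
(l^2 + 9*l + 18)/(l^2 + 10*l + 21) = (l + 6)/(l + 7)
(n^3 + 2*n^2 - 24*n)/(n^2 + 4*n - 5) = n*(n^2 + 2*n - 24)/(n^2 + 4*n - 5)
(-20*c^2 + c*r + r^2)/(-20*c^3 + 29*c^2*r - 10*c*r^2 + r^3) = (5*c + r)/(5*c^2 - 6*c*r + r^2)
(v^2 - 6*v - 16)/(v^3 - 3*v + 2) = (v - 8)/(v^2 - 2*v + 1)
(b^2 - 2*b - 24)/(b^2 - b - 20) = (b - 6)/(b - 5)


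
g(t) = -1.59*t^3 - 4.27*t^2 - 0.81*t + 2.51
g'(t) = -4.77*t^2 - 8.54*t - 0.81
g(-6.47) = 259.64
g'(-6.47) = -145.23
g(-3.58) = 23.64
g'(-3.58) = -31.37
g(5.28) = -354.85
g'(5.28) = -178.88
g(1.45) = -12.49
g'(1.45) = -23.22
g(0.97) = -3.74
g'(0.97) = -13.58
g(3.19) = -95.14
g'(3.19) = -76.59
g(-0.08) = 2.55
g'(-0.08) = -0.16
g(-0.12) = 2.55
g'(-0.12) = 0.15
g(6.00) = -499.51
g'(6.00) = -223.77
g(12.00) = -3369.61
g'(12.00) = -790.17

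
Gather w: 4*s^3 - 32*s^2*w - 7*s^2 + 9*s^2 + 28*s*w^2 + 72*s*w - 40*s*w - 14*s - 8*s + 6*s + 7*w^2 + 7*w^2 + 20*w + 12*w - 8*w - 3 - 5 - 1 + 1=4*s^3 + 2*s^2 - 16*s + w^2*(28*s + 14) + w*(-32*s^2 + 32*s + 24) - 8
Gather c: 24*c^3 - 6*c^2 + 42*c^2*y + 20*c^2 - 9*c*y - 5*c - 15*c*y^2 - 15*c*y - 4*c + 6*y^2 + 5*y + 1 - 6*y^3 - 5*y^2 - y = 24*c^3 + c^2*(42*y + 14) + c*(-15*y^2 - 24*y - 9) - 6*y^3 + y^2 + 4*y + 1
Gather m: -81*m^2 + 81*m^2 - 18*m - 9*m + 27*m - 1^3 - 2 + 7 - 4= 0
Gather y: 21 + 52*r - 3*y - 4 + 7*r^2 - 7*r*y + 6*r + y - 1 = 7*r^2 + 58*r + y*(-7*r - 2) + 16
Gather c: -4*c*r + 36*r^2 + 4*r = -4*c*r + 36*r^2 + 4*r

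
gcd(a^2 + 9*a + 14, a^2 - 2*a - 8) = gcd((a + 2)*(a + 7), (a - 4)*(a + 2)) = a + 2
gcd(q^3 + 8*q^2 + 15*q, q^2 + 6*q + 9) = q + 3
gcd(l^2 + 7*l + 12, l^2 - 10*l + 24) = 1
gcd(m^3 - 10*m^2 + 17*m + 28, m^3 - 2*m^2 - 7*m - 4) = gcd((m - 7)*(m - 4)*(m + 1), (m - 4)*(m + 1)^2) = m^2 - 3*m - 4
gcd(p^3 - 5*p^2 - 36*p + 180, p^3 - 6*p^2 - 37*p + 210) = p^2 + p - 30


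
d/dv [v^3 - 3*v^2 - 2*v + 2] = 3*v^2 - 6*v - 2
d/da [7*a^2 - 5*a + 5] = 14*a - 5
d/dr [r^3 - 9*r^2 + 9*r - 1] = 3*r^2 - 18*r + 9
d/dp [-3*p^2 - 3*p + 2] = -6*p - 3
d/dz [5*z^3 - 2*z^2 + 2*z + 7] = 15*z^2 - 4*z + 2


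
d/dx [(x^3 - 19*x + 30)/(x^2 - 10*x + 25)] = (x^3 - 15*x^2 + 19*x + 35)/(x^3 - 15*x^2 + 75*x - 125)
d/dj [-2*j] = -2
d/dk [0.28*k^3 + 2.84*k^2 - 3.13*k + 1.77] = 0.84*k^2 + 5.68*k - 3.13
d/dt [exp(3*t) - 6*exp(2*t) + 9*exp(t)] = 3*(exp(2*t) - 4*exp(t) + 3)*exp(t)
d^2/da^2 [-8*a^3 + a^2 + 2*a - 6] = 2 - 48*a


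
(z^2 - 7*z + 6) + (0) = z^2 - 7*z + 6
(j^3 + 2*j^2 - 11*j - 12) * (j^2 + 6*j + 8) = j^5 + 8*j^4 + 9*j^3 - 62*j^2 - 160*j - 96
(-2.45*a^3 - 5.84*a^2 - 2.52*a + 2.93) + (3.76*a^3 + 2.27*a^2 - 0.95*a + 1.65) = 1.31*a^3 - 3.57*a^2 - 3.47*a + 4.58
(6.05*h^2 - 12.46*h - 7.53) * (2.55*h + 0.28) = 15.4275*h^3 - 30.079*h^2 - 22.6903*h - 2.1084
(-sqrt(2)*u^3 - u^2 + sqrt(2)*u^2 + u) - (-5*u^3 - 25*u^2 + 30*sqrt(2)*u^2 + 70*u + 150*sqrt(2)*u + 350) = -sqrt(2)*u^3 + 5*u^3 - 29*sqrt(2)*u^2 + 24*u^2 - 150*sqrt(2)*u - 69*u - 350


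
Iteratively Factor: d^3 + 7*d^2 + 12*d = (d + 3)*(d^2 + 4*d) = d*(d + 3)*(d + 4)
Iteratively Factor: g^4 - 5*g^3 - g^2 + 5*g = (g - 1)*(g^3 - 4*g^2 - 5*g) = (g - 1)*(g + 1)*(g^2 - 5*g) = g*(g - 1)*(g + 1)*(g - 5)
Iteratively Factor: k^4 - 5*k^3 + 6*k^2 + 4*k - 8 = (k + 1)*(k^3 - 6*k^2 + 12*k - 8) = (k - 2)*(k + 1)*(k^2 - 4*k + 4) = (k - 2)^2*(k + 1)*(k - 2)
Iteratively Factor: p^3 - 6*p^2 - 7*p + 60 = (p - 4)*(p^2 - 2*p - 15) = (p - 5)*(p - 4)*(p + 3)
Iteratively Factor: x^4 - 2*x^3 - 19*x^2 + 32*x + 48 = (x + 4)*(x^3 - 6*x^2 + 5*x + 12) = (x - 4)*(x + 4)*(x^2 - 2*x - 3) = (x - 4)*(x + 1)*(x + 4)*(x - 3)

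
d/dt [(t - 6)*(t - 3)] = 2*t - 9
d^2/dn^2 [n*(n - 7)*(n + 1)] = 6*n - 12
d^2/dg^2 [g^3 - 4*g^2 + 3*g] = 6*g - 8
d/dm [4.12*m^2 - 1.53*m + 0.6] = 8.24*m - 1.53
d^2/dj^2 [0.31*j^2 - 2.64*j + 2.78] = 0.620000000000000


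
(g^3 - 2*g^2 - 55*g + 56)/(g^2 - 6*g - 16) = (g^2 + 6*g - 7)/(g + 2)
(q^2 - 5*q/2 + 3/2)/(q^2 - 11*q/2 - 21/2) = (-2*q^2 + 5*q - 3)/(-2*q^2 + 11*q + 21)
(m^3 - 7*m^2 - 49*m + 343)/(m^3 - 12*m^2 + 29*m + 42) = (m^2 - 49)/(m^2 - 5*m - 6)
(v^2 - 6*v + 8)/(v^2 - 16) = (v - 2)/(v + 4)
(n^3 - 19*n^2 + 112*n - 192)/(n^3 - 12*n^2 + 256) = (n - 3)/(n + 4)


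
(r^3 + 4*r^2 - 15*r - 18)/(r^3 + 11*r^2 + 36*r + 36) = (r^2 - 2*r - 3)/(r^2 + 5*r + 6)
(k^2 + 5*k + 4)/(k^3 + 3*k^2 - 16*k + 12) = (k^2 + 5*k + 4)/(k^3 + 3*k^2 - 16*k + 12)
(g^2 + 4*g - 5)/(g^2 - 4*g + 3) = (g + 5)/(g - 3)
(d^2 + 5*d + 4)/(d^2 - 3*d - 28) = (d + 1)/(d - 7)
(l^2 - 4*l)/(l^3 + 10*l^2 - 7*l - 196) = l/(l^2 + 14*l + 49)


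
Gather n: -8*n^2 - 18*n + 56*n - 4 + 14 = -8*n^2 + 38*n + 10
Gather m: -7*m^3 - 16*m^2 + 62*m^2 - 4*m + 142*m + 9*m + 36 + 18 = -7*m^3 + 46*m^2 + 147*m + 54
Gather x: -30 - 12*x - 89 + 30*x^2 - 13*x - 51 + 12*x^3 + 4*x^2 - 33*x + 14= 12*x^3 + 34*x^2 - 58*x - 156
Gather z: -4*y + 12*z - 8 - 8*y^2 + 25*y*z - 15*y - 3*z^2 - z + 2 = -8*y^2 - 19*y - 3*z^2 + z*(25*y + 11) - 6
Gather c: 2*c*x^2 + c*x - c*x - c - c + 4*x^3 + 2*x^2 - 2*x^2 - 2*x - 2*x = c*(2*x^2 - 2) + 4*x^3 - 4*x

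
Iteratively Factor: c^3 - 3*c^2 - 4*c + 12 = (c + 2)*(c^2 - 5*c + 6) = (c - 3)*(c + 2)*(c - 2)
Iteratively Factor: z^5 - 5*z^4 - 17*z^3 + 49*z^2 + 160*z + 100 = (z + 2)*(z^4 - 7*z^3 - 3*z^2 + 55*z + 50) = (z - 5)*(z + 2)*(z^3 - 2*z^2 - 13*z - 10) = (z - 5)*(z + 1)*(z + 2)*(z^2 - 3*z - 10) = (z - 5)^2*(z + 1)*(z + 2)*(z + 2)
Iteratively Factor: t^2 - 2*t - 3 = (t - 3)*(t + 1)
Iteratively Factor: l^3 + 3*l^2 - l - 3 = (l - 1)*(l^2 + 4*l + 3) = (l - 1)*(l + 1)*(l + 3)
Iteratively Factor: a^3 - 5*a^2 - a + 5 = (a - 5)*(a^2 - 1) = (a - 5)*(a - 1)*(a + 1)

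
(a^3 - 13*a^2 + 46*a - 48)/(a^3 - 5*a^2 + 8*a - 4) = (a^2 - 11*a + 24)/(a^2 - 3*a + 2)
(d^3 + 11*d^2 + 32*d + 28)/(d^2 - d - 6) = (d^2 + 9*d + 14)/(d - 3)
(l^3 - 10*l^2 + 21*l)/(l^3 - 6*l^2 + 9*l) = (l - 7)/(l - 3)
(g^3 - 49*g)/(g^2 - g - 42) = g*(g + 7)/(g + 6)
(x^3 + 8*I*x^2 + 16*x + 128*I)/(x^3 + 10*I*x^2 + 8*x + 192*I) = (x + 4*I)/(x + 6*I)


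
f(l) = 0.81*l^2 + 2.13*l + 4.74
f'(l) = 1.62*l + 2.13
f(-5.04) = 14.58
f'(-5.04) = -6.03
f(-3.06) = 5.81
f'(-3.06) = -2.83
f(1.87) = 11.56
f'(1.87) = 5.16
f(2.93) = 17.93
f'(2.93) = 6.88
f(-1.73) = 3.48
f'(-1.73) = -0.67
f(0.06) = 4.87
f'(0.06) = 2.23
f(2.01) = 12.29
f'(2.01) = 5.39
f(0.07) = 4.89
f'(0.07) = 2.24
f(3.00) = 18.42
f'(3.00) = 6.99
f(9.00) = 89.52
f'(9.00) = 16.71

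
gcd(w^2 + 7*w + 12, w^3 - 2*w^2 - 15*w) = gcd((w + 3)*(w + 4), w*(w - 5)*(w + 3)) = w + 3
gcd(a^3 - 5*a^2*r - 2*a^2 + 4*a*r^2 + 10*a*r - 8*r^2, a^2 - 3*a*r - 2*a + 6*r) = a - 2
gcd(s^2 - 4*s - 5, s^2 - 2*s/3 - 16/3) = 1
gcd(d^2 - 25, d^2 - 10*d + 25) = d - 5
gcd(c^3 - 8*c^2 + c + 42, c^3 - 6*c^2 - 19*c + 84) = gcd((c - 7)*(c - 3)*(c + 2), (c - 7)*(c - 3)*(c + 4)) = c^2 - 10*c + 21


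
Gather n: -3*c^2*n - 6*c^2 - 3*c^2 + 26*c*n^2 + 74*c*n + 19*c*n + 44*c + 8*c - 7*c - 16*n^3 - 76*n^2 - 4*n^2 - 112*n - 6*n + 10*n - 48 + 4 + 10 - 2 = -9*c^2 + 45*c - 16*n^3 + n^2*(26*c - 80) + n*(-3*c^2 + 93*c - 108) - 36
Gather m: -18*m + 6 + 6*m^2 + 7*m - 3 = 6*m^2 - 11*m + 3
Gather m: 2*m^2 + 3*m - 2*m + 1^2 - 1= 2*m^2 + m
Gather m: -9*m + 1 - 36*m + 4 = 5 - 45*m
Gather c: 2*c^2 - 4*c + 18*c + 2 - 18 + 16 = 2*c^2 + 14*c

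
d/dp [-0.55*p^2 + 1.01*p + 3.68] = 1.01 - 1.1*p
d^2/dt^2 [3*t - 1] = 0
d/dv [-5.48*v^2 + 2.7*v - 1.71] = 2.7 - 10.96*v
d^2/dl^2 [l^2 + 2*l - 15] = 2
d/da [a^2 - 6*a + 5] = 2*a - 6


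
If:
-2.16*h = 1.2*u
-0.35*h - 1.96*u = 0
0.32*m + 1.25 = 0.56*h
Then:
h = 0.00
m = -3.91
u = 0.00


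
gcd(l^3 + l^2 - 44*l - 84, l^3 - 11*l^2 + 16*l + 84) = l^2 - 5*l - 14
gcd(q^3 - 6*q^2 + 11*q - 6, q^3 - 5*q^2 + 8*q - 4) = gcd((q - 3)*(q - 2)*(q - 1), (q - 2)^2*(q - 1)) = q^2 - 3*q + 2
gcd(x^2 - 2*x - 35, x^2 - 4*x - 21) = x - 7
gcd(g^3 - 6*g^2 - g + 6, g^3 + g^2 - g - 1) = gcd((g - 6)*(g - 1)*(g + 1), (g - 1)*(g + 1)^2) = g^2 - 1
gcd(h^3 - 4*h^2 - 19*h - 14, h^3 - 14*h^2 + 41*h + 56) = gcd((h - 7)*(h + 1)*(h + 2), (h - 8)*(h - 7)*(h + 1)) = h^2 - 6*h - 7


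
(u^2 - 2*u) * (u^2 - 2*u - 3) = u^4 - 4*u^3 + u^2 + 6*u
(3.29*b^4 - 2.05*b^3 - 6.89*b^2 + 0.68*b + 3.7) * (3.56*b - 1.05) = 11.7124*b^5 - 10.7525*b^4 - 22.3759*b^3 + 9.6553*b^2 + 12.458*b - 3.885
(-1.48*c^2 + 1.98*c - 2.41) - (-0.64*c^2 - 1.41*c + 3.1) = -0.84*c^2 + 3.39*c - 5.51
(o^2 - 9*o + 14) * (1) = o^2 - 9*o + 14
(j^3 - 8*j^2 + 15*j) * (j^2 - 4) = j^5 - 8*j^4 + 11*j^3 + 32*j^2 - 60*j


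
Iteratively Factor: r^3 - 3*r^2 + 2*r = (r - 1)*(r^2 - 2*r) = r*(r - 1)*(r - 2)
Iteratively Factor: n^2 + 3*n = (n)*(n + 3)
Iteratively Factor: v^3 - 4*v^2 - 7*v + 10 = (v - 5)*(v^2 + v - 2) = (v - 5)*(v + 2)*(v - 1)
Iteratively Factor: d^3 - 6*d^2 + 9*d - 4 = (d - 1)*(d^2 - 5*d + 4) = (d - 1)^2*(d - 4)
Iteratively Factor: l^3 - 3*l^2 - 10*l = (l - 5)*(l^2 + 2*l) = l*(l - 5)*(l + 2)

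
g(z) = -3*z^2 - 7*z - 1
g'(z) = -6*z - 7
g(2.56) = -38.58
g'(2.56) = -22.36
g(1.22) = -14.01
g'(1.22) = -14.32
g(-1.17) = 3.08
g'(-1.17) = 0.02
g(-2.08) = 0.58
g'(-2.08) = 5.48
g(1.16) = -13.16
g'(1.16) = -13.96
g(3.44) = -60.58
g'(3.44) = -27.64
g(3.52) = -62.81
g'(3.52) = -28.12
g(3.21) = -54.38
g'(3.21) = -26.26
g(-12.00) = -349.00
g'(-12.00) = 65.00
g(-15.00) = -571.00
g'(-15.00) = 83.00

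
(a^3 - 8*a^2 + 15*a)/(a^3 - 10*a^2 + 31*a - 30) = a/(a - 2)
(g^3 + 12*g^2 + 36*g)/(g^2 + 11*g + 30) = g*(g + 6)/(g + 5)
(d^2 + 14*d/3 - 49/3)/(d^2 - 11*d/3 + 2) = (3*d^2 + 14*d - 49)/(3*d^2 - 11*d + 6)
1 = 1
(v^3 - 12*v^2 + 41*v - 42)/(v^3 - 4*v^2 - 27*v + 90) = (v^2 - 9*v + 14)/(v^2 - v - 30)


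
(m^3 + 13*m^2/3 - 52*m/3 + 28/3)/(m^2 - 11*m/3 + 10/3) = (3*m^2 + 19*m - 14)/(3*m - 5)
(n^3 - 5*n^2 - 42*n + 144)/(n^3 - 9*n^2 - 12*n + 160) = (n^2 + 3*n - 18)/(n^2 - n - 20)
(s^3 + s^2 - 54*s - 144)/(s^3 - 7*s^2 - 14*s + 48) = (s + 6)/(s - 2)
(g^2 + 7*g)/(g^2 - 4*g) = (g + 7)/(g - 4)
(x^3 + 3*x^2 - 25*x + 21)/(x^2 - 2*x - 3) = (x^2 + 6*x - 7)/(x + 1)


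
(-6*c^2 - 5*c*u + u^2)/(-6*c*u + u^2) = (c + u)/u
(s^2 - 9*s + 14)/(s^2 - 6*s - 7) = (s - 2)/(s + 1)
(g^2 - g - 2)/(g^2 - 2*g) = (g + 1)/g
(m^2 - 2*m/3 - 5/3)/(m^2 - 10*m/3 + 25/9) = 3*(m + 1)/(3*m - 5)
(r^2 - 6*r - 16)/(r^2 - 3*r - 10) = (r - 8)/(r - 5)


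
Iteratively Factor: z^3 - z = (z)*(z^2 - 1) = z*(z + 1)*(z - 1)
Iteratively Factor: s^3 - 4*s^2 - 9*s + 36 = (s + 3)*(s^2 - 7*s + 12) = (s - 3)*(s + 3)*(s - 4)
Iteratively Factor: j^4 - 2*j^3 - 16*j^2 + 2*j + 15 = (j - 1)*(j^3 - j^2 - 17*j - 15) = (j - 1)*(j + 1)*(j^2 - 2*j - 15) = (j - 5)*(j - 1)*(j + 1)*(j + 3)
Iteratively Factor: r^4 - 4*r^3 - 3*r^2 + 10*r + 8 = (r - 2)*(r^3 - 2*r^2 - 7*r - 4) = (r - 2)*(r + 1)*(r^2 - 3*r - 4) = (r - 4)*(r - 2)*(r + 1)*(r + 1)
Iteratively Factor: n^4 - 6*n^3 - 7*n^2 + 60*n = (n - 5)*(n^3 - n^2 - 12*n) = (n - 5)*(n - 4)*(n^2 + 3*n) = (n - 5)*(n - 4)*(n + 3)*(n)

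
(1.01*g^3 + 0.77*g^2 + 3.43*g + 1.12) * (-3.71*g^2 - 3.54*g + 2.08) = -3.7471*g^5 - 6.4321*g^4 - 13.3503*g^3 - 14.6958*g^2 + 3.1696*g + 2.3296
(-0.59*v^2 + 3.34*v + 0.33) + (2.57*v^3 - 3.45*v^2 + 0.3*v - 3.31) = 2.57*v^3 - 4.04*v^2 + 3.64*v - 2.98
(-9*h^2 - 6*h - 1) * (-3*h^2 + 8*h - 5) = 27*h^4 - 54*h^3 + 22*h + 5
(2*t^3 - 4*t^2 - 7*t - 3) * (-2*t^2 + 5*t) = -4*t^5 + 18*t^4 - 6*t^3 - 29*t^2 - 15*t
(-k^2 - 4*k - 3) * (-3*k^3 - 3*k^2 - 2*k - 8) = 3*k^5 + 15*k^4 + 23*k^3 + 25*k^2 + 38*k + 24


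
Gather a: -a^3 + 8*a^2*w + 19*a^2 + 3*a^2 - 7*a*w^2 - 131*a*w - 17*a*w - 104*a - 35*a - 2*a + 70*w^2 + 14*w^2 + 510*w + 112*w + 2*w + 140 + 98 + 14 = -a^3 + a^2*(8*w + 22) + a*(-7*w^2 - 148*w - 141) + 84*w^2 + 624*w + 252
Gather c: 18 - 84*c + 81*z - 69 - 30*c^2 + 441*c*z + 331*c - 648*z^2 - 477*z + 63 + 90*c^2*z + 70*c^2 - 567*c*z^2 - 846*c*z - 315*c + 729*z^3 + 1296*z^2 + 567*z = c^2*(90*z + 40) + c*(-567*z^2 - 405*z - 68) + 729*z^3 + 648*z^2 + 171*z + 12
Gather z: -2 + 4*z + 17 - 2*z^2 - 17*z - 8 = -2*z^2 - 13*z + 7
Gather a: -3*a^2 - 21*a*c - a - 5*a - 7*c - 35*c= -3*a^2 + a*(-21*c - 6) - 42*c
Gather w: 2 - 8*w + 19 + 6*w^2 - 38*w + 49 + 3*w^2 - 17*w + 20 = 9*w^2 - 63*w + 90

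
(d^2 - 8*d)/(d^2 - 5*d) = (d - 8)/(d - 5)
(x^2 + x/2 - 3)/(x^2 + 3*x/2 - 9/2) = (x + 2)/(x + 3)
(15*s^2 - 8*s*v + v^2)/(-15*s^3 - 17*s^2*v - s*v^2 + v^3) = (-3*s + v)/(3*s^2 + 4*s*v + v^2)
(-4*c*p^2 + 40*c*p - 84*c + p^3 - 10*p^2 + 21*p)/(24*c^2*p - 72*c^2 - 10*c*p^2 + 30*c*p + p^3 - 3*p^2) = (p - 7)/(-6*c + p)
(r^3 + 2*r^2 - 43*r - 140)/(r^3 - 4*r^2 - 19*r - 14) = (r^2 + 9*r + 20)/(r^2 + 3*r + 2)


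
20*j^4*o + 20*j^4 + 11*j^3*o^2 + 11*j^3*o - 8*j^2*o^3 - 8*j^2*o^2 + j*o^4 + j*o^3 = (-5*j + o)*(-4*j + o)*(j + o)*(j*o + j)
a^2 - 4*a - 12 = (a - 6)*(a + 2)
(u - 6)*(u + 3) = u^2 - 3*u - 18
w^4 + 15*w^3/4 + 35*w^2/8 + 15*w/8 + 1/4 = (w + 1/4)*(w + 1/2)*(w + 1)*(w + 2)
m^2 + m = m*(m + 1)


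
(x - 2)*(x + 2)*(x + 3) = x^3 + 3*x^2 - 4*x - 12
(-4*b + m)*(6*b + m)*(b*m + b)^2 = -24*b^4*m^2 - 48*b^4*m - 24*b^4 + 2*b^3*m^3 + 4*b^3*m^2 + 2*b^3*m + b^2*m^4 + 2*b^2*m^3 + b^2*m^2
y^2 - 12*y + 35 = (y - 7)*(y - 5)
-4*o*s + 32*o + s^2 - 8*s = (-4*o + s)*(s - 8)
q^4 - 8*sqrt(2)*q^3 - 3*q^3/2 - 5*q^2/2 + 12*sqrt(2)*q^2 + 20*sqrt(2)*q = q*(q - 5/2)*(q + 1)*(q - 8*sqrt(2))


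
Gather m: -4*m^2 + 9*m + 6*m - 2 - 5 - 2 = -4*m^2 + 15*m - 9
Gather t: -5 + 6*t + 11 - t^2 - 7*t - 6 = -t^2 - t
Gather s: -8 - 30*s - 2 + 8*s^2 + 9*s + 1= 8*s^2 - 21*s - 9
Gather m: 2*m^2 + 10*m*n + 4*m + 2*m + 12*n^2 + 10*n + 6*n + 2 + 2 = 2*m^2 + m*(10*n + 6) + 12*n^2 + 16*n + 4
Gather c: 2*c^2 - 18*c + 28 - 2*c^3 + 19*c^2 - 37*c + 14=-2*c^3 + 21*c^2 - 55*c + 42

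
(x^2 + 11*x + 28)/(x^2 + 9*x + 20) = (x + 7)/(x + 5)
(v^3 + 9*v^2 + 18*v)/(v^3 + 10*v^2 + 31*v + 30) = v*(v + 6)/(v^2 + 7*v + 10)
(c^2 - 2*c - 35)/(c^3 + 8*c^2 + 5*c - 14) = (c^2 - 2*c - 35)/(c^3 + 8*c^2 + 5*c - 14)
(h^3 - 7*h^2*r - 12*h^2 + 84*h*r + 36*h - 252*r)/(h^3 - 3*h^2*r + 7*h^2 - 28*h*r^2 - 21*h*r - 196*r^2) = (h^2 - 12*h + 36)/(h^2 + 4*h*r + 7*h + 28*r)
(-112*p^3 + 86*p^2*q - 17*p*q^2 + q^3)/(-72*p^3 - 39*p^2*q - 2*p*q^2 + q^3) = (14*p^2 - 9*p*q + q^2)/(9*p^2 + 6*p*q + q^2)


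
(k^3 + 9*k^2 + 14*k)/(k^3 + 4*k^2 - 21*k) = (k + 2)/(k - 3)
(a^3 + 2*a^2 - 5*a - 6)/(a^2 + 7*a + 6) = (a^2 + a - 6)/(a + 6)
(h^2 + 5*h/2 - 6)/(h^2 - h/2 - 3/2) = (h + 4)/(h + 1)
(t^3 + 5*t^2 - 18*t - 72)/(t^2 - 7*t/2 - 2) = 2*(t^2 + 9*t + 18)/(2*t + 1)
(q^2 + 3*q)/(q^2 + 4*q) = (q + 3)/(q + 4)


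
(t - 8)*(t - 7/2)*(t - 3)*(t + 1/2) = t^4 - 14*t^3 + 221*t^2/4 - 211*t/4 - 42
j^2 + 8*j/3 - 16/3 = (j - 4/3)*(j + 4)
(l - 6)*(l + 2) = l^2 - 4*l - 12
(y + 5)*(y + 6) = y^2 + 11*y + 30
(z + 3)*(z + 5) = z^2 + 8*z + 15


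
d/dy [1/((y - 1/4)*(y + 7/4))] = 128*(-4*y - 3)/(256*y^4 + 768*y^3 + 352*y^2 - 336*y + 49)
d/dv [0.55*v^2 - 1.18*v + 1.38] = 1.1*v - 1.18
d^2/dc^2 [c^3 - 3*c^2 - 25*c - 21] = 6*c - 6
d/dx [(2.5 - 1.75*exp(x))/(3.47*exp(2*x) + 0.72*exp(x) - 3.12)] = (6.0725*exp(2*x) - 17.35*exp(x) + 3.66)*exp(x)/(12.0409*exp(4*x) + 4.9968*exp(3*x) - 21.1344*exp(2*x) - 4.4928*exp(x) + 9.7344)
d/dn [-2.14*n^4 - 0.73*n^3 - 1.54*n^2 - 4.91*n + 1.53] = -8.56*n^3 - 2.19*n^2 - 3.08*n - 4.91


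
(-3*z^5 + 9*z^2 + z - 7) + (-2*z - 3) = -3*z^5 + 9*z^2 - z - 10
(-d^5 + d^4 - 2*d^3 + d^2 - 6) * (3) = -3*d^5 + 3*d^4 - 6*d^3 + 3*d^2 - 18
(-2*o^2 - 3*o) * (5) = -10*o^2 - 15*o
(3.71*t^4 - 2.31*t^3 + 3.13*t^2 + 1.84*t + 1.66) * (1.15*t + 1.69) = 4.2665*t^5 + 3.6134*t^4 - 0.304400000000001*t^3 + 7.4057*t^2 + 5.0186*t + 2.8054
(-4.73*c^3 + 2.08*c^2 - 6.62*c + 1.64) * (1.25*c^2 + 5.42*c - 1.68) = -5.9125*c^5 - 23.0366*c^4 + 10.945*c^3 - 37.3248*c^2 + 20.0104*c - 2.7552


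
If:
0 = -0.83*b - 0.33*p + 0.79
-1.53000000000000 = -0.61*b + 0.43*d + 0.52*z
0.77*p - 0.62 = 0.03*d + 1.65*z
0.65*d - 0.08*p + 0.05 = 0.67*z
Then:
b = 1.26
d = -0.91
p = -0.77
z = -0.72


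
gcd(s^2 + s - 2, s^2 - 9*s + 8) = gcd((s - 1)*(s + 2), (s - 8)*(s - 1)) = s - 1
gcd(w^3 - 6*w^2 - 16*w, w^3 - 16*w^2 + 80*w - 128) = w - 8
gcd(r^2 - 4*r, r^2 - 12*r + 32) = r - 4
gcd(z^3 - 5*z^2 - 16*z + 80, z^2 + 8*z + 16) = z + 4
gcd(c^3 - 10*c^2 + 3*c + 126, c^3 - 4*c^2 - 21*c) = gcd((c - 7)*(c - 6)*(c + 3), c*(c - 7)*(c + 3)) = c^2 - 4*c - 21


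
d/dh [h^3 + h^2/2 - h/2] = 3*h^2 + h - 1/2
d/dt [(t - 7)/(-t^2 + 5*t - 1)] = (-t^2 + 5*t + (t - 7)*(2*t - 5) - 1)/(t^2 - 5*t + 1)^2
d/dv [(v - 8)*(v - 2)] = 2*v - 10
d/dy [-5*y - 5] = -5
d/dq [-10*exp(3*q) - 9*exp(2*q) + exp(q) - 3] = (-30*exp(2*q) - 18*exp(q) + 1)*exp(q)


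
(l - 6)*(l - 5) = l^2 - 11*l + 30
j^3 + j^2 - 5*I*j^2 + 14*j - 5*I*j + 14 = (j + 1)*(j - 7*I)*(j + 2*I)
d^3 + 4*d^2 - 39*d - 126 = (d - 6)*(d + 3)*(d + 7)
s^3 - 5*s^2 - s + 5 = (s - 5)*(s - 1)*(s + 1)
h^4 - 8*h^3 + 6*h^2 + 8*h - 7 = (h - 7)*(h - 1)^2*(h + 1)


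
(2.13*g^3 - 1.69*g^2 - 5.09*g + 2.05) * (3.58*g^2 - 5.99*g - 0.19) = 7.6254*g^5 - 18.8089*g^4 - 8.5038*g^3 + 38.1492*g^2 - 11.3124*g - 0.3895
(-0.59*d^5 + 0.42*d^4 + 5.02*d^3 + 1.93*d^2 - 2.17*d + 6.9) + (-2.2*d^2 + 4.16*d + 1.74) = -0.59*d^5 + 0.42*d^4 + 5.02*d^3 - 0.27*d^2 + 1.99*d + 8.64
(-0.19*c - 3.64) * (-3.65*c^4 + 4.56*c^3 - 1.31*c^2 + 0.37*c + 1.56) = 0.6935*c^5 + 12.4196*c^4 - 16.3495*c^3 + 4.6981*c^2 - 1.6432*c - 5.6784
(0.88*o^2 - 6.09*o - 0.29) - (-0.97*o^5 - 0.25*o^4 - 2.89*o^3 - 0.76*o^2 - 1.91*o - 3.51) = 0.97*o^5 + 0.25*o^4 + 2.89*o^3 + 1.64*o^2 - 4.18*o + 3.22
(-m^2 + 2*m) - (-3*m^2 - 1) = 2*m^2 + 2*m + 1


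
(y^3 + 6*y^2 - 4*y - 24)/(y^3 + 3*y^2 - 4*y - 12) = (y + 6)/(y + 3)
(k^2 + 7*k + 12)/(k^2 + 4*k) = (k + 3)/k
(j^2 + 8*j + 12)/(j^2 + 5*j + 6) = (j + 6)/(j + 3)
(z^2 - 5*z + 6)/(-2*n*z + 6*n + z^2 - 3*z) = (z - 2)/(-2*n + z)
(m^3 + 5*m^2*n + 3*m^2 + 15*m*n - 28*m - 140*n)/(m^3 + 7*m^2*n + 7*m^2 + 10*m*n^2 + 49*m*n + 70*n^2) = (m - 4)/(m + 2*n)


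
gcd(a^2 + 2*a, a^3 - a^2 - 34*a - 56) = a + 2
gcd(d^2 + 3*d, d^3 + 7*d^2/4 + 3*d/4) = d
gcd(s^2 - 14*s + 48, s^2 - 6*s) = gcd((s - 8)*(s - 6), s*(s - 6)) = s - 6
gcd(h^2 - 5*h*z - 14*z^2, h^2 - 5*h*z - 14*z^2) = -h^2 + 5*h*z + 14*z^2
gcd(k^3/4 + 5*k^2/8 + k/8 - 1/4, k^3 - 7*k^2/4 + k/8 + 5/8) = 1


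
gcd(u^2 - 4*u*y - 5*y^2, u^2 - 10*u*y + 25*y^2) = -u + 5*y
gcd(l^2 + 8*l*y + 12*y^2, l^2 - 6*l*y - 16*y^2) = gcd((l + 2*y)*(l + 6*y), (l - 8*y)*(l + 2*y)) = l + 2*y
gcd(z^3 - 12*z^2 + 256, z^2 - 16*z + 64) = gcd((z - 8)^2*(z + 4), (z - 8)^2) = z^2 - 16*z + 64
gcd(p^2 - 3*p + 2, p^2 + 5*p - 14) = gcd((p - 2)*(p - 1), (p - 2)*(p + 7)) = p - 2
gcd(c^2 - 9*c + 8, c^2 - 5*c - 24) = c - 8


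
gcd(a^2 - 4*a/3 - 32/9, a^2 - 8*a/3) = a - 8/3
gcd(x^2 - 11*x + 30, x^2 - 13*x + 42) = x - 6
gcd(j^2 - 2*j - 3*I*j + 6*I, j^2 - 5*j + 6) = j - 2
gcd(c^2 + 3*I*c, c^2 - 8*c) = c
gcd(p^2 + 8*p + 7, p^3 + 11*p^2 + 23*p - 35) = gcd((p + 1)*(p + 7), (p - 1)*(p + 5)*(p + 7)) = p + 7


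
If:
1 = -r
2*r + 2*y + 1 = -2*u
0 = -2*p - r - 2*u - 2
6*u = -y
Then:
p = -2/5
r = -1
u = -1/10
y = 3/5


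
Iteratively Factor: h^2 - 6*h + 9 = (h - 3)*(h - 3)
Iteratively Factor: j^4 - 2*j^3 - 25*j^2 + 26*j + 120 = (j + 2)*(j^3 - 4*j^2 - 17*j + 60) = (j - 3)*(j + 2)*(j^2 - j - 20) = (j - 3)*(j + 2)*(j + 4)*(j - 5)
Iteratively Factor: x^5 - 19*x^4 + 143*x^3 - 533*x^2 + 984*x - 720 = (x - 4)*(x^4 - 15*x^3 + 83*x^2 - 201*x + 180) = (x - 5)*(x - 4)*(x^3 - 10*x^2 + 33*x - 36) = (x - 5)*(x - 4)*(x - 3)*(x^2 - 7*x + 12) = (x - 5)*(x - 4)*(x - 3)^2*(x - 4)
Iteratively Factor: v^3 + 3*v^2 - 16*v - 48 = (v + 3)*(v^2 - 16) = (v + 3)*(v + 4)*(v - 4)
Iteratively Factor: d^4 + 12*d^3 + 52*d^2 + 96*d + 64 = (d + 2)*(d^3 + 10*d^2 + 32*d + 32) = (d + 2)*(d + 4)*(d^2 + 6*d + 8) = (d + 2)*(d + 4)^2*(d + 2)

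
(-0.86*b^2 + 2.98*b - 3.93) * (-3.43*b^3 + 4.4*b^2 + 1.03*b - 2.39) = 2.9498*b^5 - 14.0054*b^4 + 25.7061*b^3 - 12.1672*b^2 - 11.1701*b + 9.3927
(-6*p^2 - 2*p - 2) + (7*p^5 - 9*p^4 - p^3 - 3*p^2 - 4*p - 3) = 7*p^5 - 9*p^4 - p^3 - 9*p^2 - 6*p - 5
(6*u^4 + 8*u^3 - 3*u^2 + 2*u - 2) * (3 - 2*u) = -12*u^5 + 2*u^4 + 30*u^3 - 13*u^2 + 10*u - 6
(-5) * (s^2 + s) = -5*s^2 - 5*s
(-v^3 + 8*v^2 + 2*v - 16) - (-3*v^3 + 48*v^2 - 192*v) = 2*v^3 - 40*v^2 + 194*v - 16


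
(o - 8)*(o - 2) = o^2 - 10*o + 16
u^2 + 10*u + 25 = (u + 5)^2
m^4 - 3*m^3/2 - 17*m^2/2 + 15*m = m*(m - 5/2)*(m - 2)*(m + 3)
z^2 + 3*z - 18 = (z - 3)*(z + 6)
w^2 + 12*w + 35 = (w + 5)*(w + 7)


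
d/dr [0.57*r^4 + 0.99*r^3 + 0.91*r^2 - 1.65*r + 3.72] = 2.28*r^3 + 2.97*r^2 + 1.82*r - 1.65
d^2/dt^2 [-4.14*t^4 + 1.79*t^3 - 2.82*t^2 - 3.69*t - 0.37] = -49.68*t^2 + 10.74*t - 5.64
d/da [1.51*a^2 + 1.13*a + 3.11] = 3.02*a + 1.13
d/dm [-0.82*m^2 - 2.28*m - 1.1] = -1.64*m - 2.28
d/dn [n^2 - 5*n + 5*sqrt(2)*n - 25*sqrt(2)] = 2*n - 5 + 5*sqrt(2)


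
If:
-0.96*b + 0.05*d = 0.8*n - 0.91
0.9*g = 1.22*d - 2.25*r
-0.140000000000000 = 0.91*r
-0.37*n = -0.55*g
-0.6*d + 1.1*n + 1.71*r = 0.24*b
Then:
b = 0.68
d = -0.13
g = 0.21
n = 0.32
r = -0.15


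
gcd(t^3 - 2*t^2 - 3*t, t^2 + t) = t^2 + t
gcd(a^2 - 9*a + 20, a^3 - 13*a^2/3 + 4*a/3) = a - 4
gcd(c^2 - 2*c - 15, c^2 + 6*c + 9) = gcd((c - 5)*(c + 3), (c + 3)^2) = c + 3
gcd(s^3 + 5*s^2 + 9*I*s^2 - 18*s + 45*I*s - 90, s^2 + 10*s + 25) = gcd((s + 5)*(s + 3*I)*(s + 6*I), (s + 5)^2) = s + 5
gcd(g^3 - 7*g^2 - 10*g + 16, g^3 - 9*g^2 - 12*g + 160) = g - 8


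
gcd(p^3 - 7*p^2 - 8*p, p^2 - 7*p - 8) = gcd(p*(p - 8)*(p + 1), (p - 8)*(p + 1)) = p^2 - 7*p - 8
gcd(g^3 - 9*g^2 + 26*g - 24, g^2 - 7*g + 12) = g^2 - 7*g + 12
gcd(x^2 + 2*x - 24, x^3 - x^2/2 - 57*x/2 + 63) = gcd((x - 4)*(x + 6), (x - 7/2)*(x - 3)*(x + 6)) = x + 6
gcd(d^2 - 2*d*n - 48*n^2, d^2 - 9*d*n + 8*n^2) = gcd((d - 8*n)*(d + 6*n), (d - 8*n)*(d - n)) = d - 8*n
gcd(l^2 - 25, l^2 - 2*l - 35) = l + 5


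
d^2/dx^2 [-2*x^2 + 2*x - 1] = -4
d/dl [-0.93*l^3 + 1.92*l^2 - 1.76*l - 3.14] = -2.79*l^2 + 3.84*l - 1.76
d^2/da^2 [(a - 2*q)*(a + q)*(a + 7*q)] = 6*a + 12*q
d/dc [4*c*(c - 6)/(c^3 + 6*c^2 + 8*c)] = 4*(-c^2 + 12*c + 44)/(c^4 + 12*c^3 + 52*c^2 + 96*c + 64)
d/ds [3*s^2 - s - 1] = 6*s - 1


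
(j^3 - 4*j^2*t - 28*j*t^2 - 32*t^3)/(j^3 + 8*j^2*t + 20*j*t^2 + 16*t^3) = (j - 8*t)/(j + 4*t)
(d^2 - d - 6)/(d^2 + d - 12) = (d + 2)/(d + 4)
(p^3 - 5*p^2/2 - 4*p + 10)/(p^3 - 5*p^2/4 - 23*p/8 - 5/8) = 4*(p^2 - 4)/(4*p^2 + 5*p + 1)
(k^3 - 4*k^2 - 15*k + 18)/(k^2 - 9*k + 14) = (k^3 - 4*k^2 - 15*k + 18)/(k^2 - 9*k + 14)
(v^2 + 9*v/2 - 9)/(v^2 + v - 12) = (v^2 + 9*v/2 - 9)/(v^2 + v - 12)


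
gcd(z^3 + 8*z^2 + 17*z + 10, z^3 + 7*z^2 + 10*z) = z^2 + 7*z + 10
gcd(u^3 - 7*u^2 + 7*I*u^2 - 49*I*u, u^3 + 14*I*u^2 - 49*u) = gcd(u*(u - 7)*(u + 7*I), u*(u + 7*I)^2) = u^2 + 7*I*u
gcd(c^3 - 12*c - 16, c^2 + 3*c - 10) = 1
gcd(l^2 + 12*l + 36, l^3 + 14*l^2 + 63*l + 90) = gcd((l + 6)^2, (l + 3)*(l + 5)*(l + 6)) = l + 6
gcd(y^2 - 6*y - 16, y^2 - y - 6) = y + 2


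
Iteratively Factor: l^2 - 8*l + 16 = (l - 4)*(l - 4)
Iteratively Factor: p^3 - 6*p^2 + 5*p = (p - 1)*(p^2 - 5*p) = (p - 5)*(p - 1)*(p)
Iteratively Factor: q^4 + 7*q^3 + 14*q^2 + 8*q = (q + 2)*(q^3 + 5*q^2 + 4*q) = q*(q + 2)*(q^2 + 5*q + 4) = q*(q + 2)*(q + 4)*(q + 1)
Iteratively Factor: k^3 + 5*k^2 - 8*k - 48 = (k + 4)*(k^2 + k - 12) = (k - 3)*(k + 4)*(k + 4)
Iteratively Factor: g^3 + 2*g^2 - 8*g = (g)*(g^2 + 2*g - 8) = g*(g - 2)*(g + 4)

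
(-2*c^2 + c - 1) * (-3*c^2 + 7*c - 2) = 6*c^4 - 17*c^3 + 14*c^2 - 9*c + 2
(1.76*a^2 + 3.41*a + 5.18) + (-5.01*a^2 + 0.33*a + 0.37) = -3.25*a^2 + 3.74*a + 5.55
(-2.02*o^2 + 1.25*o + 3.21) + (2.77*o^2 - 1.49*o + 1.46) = 0.75*o^2 - 0.24*o + 4.67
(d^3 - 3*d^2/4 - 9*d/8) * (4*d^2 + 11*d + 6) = 4*d^5 + 8*d^4 - 27*d^3/4 - 135*d^2/8 - 27*d/4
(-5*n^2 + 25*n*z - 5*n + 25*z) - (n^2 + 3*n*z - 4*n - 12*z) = -6*n^2 + 22*n*z - n + 37*z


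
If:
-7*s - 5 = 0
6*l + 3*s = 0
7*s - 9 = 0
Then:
No Solution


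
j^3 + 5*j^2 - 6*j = j*(j - 1)*(j + 6)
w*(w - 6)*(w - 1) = w^3 - 7*w^2 + 6*w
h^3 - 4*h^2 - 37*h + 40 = (h - 8)*(h - 1)*(h + 5)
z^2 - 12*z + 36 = (z - 6)^2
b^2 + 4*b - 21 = (b - 3)*(b + 7)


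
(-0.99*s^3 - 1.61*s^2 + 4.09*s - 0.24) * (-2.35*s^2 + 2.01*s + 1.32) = 2.3265*s^5 + 1.7936*s^4 - 14.1544*s^3 + 6.6597*s^2 + 4.9164*s - 0.3168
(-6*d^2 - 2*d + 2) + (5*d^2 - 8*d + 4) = -d^2 - 10*d + 6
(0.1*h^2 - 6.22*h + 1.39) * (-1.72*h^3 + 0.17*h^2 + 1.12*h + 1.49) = -0.172*h^5 + 10.7154*h^4 - 3.3362*h^3 - 6.5811*h^2 - 7.711*h + 2.0711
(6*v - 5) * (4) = 24*v - 20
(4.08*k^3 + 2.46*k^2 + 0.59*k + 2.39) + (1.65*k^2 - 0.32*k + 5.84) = 4.08*k^3 + 4.11*k^2 + 0.27*k + 8.23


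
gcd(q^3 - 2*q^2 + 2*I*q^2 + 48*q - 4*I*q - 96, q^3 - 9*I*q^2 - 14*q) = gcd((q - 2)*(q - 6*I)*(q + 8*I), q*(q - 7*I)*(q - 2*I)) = 1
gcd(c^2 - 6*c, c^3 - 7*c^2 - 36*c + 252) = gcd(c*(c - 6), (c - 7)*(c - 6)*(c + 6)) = c - 6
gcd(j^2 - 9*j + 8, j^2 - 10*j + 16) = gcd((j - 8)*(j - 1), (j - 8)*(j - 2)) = j - 8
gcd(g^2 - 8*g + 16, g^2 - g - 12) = g - 4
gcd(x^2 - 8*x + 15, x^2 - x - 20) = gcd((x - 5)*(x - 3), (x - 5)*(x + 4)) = x - 5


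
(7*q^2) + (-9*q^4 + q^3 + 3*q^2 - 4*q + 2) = -9*q^4 + q^3 + 10*q^2 - 4*q + 2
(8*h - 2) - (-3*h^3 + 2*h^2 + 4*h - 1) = 3*h^3 - 2*h^2 + 4*h - 1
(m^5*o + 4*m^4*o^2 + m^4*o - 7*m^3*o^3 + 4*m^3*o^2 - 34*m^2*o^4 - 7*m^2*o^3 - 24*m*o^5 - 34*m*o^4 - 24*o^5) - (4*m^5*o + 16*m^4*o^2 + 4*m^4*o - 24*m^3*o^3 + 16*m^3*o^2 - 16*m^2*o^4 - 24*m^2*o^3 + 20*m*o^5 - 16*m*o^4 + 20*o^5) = -3*m^5*o - 12*m^4*o^2 - 3*m^4*o + 17*m^3*o^3 - 12*m^3*o^2 - 18*m^2*o^4 + 17*m^2*o^3 - 44*m*o^5 - 18*m*o^4 - 44*o^5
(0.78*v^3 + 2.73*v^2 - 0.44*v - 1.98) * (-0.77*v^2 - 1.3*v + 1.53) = -0.6006*v^5 - 3.1161*v^4 - 2.0168*v^3 + 6.2735*v^2 + 1.9008*v - 3.0294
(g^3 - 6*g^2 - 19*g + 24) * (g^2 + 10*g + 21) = g^5 + 4*g^4 - 58*g^3 - 292*g^2 - 159*g + 504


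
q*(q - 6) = q^2 - 6*q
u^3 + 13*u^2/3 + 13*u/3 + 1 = (u + 1/3)*(u + 1)*(u + 3)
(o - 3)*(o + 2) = o^2 - o - 6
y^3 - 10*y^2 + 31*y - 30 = (y - 5)*(y - 3)*(y - 2)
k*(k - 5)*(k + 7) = k^3 + 2*k^2 - 35*k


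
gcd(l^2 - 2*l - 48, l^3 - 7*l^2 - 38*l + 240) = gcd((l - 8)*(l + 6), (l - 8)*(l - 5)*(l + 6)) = l^2 - 2*l - 48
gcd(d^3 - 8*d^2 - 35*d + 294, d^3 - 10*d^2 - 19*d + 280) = d - 7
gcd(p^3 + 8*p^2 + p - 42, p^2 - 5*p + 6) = p - 2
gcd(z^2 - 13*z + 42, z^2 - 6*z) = z - 6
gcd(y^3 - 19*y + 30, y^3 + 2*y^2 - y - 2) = 1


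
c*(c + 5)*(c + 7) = c^3 + 12*c^2 + 35*c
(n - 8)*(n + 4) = n^2 - 4*n - 32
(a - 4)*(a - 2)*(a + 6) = a^3 - 28*a + 48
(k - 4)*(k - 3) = k^2 - 7*k + 12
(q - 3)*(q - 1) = q^2 - 4*q + 3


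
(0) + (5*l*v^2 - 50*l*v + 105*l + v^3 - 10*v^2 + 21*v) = 5*l*v^2 - 50*l*v + 105*l + v^3 - 10*v^2 + 21*v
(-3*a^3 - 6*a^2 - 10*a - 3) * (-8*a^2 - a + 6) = 24*a^5 + 51*a^4 + 68*a^3 - 2*a^2 - 57*a - 18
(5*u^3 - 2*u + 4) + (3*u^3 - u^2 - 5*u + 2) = 8*u^3 - u^2 - 7*u + 6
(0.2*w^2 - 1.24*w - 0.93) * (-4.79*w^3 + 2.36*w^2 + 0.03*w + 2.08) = -0.958*w^5 + 6.4116*w^4 + 1.5343*w^3 - 1.816*w^2 - 2.6071*w - 1.9344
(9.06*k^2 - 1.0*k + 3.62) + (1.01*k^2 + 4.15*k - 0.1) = 10.07*k^2 + 3.15*k + 3.52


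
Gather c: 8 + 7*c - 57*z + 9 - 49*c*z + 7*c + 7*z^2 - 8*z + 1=c*(14 - 49*z) + 7*z^2 - 65*z + 18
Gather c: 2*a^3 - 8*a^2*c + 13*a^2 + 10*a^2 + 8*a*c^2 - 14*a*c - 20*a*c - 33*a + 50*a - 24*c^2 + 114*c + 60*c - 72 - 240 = 2*a^3 + 23*a^2 + 17*a + c^2*(8*a - 24) + c*(-8*a^2 - 34*a + 174) - 312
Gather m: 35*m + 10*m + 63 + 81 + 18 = 45*m + 162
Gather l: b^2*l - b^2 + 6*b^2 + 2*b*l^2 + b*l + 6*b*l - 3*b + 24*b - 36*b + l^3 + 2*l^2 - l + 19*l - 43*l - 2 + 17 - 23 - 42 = 5*b^2 - 15*b + l^3 + l^2*(2*b + 2) + l*(b^2 + 7*b - 25) - 50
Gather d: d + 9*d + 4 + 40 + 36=10*d + 80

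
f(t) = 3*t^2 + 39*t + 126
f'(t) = 6*t + 39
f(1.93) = 212.44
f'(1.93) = 50.58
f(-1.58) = 71.87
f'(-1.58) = 29.52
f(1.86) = 208.92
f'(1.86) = 50.16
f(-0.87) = 94.34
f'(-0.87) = 33.78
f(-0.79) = 97.06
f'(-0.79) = 34.26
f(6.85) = 533.92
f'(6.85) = 80.10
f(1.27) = 180.37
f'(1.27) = 46.62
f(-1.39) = 77.59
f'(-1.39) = 30.66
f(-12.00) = 90.00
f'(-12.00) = -33.00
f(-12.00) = 90.00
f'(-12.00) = -33.00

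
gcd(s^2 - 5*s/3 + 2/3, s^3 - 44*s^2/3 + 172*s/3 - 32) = s - 2/3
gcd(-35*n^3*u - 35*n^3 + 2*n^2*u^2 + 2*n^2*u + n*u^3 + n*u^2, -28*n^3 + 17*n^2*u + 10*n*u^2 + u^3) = 7*n + u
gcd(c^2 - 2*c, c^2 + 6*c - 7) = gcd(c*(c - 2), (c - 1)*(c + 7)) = 1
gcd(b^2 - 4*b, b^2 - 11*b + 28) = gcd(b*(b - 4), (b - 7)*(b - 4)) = b - 4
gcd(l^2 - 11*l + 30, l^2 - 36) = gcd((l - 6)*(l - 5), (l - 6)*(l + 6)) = l - 6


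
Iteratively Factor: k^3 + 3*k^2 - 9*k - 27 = (k + 3)*(k^2 - 9) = (k - 3)*(k + 3)*(k + 3)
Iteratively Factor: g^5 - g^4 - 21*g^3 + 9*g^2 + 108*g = (g + 3)*(g^4 - 4*g^3 - 9*g^2 + 36*g) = g*(g + 3)*(g^3 - 4*g^2 - 9*g + 36) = g*(g - 4)*(g + 3)*(g^2 - 9) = g*(g - 4)*(g - 3)*(g + 3)*(g + 3)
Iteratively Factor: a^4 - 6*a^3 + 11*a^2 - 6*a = (a - 2)*(a^3 - 4*a^2 + 3*a) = (a - 2)*(a - 1)*(a^2 - 3*a) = a*(a - 2)*(a - 1)*(a - 3)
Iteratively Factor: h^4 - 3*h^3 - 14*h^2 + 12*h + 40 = (h - 2)*(h^3 - h^2 - 16*h - 20) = (h - 2)*(h + 2)*(h^2 - 3*h - 10) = (h - 5)*(h - 2)*(h + 2)*(h + 2)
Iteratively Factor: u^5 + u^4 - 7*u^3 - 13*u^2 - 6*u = (u + 2)*(u^4 - u^3 - 5*u^2 - 3*u) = (u - 3)*(u + 2)*(u^3 + 2*u^2 + u) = (u - 3)*(u + 1)*(u + 2)*(u^2 + u) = u*(u - 3)*(u + 1)*(u + 2)*(u + 1)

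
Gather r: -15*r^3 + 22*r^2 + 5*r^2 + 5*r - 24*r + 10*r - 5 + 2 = -15*r^3 + 27*r^2 - 9*r - 3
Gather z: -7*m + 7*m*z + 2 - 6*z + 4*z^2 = -7*m + 4*z^2 + z*(7*m - 6) + 2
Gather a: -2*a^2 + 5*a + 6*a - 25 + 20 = -2*a^2 + 11*a - 5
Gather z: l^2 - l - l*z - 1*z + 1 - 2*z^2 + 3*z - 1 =l^2 - l - 2*z^2 + z*(2 - l)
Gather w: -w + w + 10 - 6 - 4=0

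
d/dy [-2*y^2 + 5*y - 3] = 5 - 4*y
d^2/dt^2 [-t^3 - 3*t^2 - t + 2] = -6*t - 6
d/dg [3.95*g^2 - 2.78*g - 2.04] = 7.9*g - 2.78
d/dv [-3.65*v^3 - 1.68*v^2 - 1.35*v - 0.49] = -10.95*v^2 - 3.36*v - 1.35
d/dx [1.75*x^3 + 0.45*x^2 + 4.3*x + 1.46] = 5.25*x^2 + 0.9*x + 4.3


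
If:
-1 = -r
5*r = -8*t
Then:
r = 1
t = -5/8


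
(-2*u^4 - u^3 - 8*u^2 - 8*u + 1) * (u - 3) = -2*u^5 + 5*u^4 - 5*u^3 + 16*u^2 + 25*u - 3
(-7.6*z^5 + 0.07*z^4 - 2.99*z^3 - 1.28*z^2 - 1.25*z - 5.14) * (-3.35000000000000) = 25.46*z^5 - 0.2345*z^4 + 10.0165*z^3 + 4.288*z^2 + 4.1875*z + 17.219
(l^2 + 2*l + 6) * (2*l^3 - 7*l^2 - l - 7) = 2*l^5 - 3*l^4 - 3*l^3 - 51*l^2 - 20*l - 42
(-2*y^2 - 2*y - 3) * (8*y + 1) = -16*y^3 - 18*y^2 - 26*y - 3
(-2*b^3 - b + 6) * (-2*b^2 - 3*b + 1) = 4*b^5 + 6*b^4 - 9*b^2 - 19*b + 6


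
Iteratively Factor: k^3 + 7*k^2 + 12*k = (k + 3)*(k^2 + 4*k) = (k + 3)*(k + 4)*(k)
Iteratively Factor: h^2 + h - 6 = (h - 2)*(h + 3)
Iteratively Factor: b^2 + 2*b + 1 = (b + 1)*(b + 1)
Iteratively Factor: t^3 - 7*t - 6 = (t + 1)*(t^2 - t - 6) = (t + 1)*(t + 2)*(t - 3)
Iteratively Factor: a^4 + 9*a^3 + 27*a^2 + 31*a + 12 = (a + 1)*(a^3 + 8*a^2 + 19*a + 12) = (a + 1)*(a + 4)*(a^2 + 4*a + 3) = (a + 1)*(a + 3)*(a + 4)*(a + 1)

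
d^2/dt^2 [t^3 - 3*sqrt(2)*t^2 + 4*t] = 6*t - 6*sqrt(2)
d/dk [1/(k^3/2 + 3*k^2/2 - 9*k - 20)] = 6*(-k^2 - 2*k + 6)/(k^3 + 3*k^2 - 18*k - 40)^2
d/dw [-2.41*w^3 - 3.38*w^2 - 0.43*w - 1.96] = -7.23*w^2 - 6.76*w - 0.43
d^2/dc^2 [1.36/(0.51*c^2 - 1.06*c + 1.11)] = (-0.707472*c^2 + 1.470432*c + 1.36*(1.02*c - 1.06)*(2.04*c - 2.12) - 1.539792)/(0.51*c^2 - 1.06*c + 1.11)^3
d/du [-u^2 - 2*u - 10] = -2*u - 2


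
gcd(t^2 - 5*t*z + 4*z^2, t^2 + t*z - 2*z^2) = -t + z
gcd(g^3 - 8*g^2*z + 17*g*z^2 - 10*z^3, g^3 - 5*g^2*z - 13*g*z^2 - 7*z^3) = 1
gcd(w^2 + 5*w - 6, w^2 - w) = w - 1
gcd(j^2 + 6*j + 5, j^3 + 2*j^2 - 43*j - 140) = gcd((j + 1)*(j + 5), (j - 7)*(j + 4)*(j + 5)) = j + 5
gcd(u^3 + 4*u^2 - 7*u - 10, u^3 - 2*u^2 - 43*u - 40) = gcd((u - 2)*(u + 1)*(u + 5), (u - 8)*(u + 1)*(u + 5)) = u^2 + 6*u + 5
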